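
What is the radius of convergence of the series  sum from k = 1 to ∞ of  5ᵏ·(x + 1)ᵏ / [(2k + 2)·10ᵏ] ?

The ratio of consecutive coefficients is [(2k + 2)/(2(k+1) + 2)] · 5/10 → 1/2.
The series converges when 1/2 · |x + 1| < 1, giving R = 2.

R = 2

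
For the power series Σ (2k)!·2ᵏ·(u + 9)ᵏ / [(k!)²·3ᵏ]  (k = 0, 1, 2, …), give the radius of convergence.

R = 3/8

Apply the ratio test: |a_{k+1}| / |a_k| = (2k+1)·(2k+2)/(k+1)² · 2/3, which tends to 8/3 as k → ∞.
Hence the series converges for |u + 9| < 1/(8/3) = 3/8, so the radius of convergence is 3/8.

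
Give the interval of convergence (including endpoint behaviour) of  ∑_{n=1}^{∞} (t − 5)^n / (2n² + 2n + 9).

[4, 6]

By the ratio test, |a_{n+1}/a_n| = (2n² + 2n + 9)/(2(n+1)² + 2(n+1) + 9) → 1.
Hence R = 1.
When t = 6, the terms are on the order of 1/n², so the series converges absolutely by comparison with the p-series (p = 2 > 1).
When t = 4, the terms are on the order of 1/n², so the series converges absolutely by comparison with the p-series (p = 2 > 1).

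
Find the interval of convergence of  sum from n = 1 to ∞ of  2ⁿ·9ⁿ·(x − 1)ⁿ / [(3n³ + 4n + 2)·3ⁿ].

By the ratio test, |a_{n+1}/a_n| = [(3n³ + 4n + 2)/(3(n+1)³ + 4(n+1) + 2)] · 2·9/3 → 6.
Thus R = 1/(6) = 1/6.
Check x = 7/6: the series is dominated by a constant times Σ 1/n³, which converges (p = 3 > 1).
When x = 5/6, the series is dominated by a constant times Σ 1/n³, which converges (p = 3 > 1).

[5/6, 7/6]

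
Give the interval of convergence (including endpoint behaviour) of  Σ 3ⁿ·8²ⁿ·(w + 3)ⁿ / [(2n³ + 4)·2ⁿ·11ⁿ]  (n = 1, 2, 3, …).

[-299/96, -277/96]

Apply the ratio test: |a_{n+1}| / |a_n| = [(2n³ + 4)/(2(n+1)³ + 4)] · 3·64/(2·11), which tends to 96/11 as n → ∞.
Thus R = 1/(96/11) = 11/96.
Check w = -277/96: the terms are on the order of 1/n³, so the series converges absolutely by comparison with the p-series (p = 3 > 1).
When w = -299/96, the series is dominated by a constant times Σ 1/n³, which converges (p = 3 > 1).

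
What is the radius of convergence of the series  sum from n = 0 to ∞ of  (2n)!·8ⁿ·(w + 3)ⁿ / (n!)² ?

Ratio test: |a_{n+1}/a_n| = (2n+1)·(2n+2)/(n+1)² · 8 → 32 as n → ∞.
Hence the series converges for |w + 3| < 1/(32) = 1/32, so the radius of convergence is 1/32.

R = 1/32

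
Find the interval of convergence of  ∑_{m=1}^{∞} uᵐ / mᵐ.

By the Cauchy root test, |a_m|^(1/m) = 1/m → 0.
Since the m-th root of |a_m| tends to 0, the series converges for all real u; R = ∞.

(−∞, ∞)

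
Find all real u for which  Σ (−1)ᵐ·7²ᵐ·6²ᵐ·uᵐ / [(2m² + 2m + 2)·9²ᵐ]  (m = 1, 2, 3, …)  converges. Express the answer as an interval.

[-9/196, 9/196]

Apply the ratio test: |a_{m+1}| / |a_m| = [(2m² + 2m + 2)/(2(m+1)² + 2(m+1) + 2)] · 49·36/81, which tends to 196/9 as m → ∞.
The series converges when 196/9 · |u| < 1, giving R = 9/196.
Endpoint u = 9/196: the series is dominated by a constant times Σ 1/m², which converges (p = 2 > 1).
When u = -9/196, the terms are on the order of 1/m², so the series converges absolutely by comparison with the p-series (p = 2 > 1).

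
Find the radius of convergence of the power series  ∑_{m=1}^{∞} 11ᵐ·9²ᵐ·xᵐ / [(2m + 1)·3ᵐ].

Ratio test: |a_{m+1}/a_m| = [(2m + 1)/(2(m+1) + 1)] · 11·81/3 → 297 as m → ∞.
Convergence for |x| · 297 < 1, i.e. |x| < 1/297. So R = 1/297.

R = 1/297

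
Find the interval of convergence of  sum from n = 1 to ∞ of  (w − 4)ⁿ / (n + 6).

The ratio of consecutive coefficients is (n + 6)/((n+1) + 6) → 1.
Hence R = 1.
When w = 5, the terms are asymptotic to a nonzero constant times 1/n, so the series diverges by limit comparison with Σ 1/n.
Check w = 3: an alternating series whose terms decrease to 0 in absolute value, so it converges by the Leibniz criterion.

[3, 5)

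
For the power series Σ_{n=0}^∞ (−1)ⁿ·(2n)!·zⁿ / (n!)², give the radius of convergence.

The ratio of consecutive coefficients is (2n+1)·(2n+2)/(n+1)² → 4.
Hence the series converges for |z| < 1/(4) = 1/4, so the radius of convergence is 1/4.

R = 1/4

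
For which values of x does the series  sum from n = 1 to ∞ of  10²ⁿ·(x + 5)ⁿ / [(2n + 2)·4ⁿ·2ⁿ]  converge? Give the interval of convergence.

Ratio test: |a_{n+1}/a_n| = [(2n + 2)/(2(n+1) + 2)] · 100/(4·2) → 25/2 as n → ∞.
Convergence for |x + 5| · 25/2 < 1, i.e. |x + 5| < 2/25. So R = 2/25.
At x = -123/25: comparison with the harmonic series Σ 1/n shows the series diverges.
Endpoint x = -127/25: the terms alternate in sign and decrease monotonically to 0 in absolute value (size ~ c/n), so the alternating series test gives convergence.

[-127/25, -123/25)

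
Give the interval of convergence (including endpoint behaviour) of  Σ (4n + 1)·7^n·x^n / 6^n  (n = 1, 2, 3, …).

The ratio of consecutive coefficients is [(4(n+1) + 1)/(4n + 1)] · 7/6 → 7/6.
Thus R = 1/(7/6) = 6/7.
Check x = 6/7: the terms do not tend to 0, so the series diverges.
Check x = -6/7: the n-th term does not approach 0; divergence by the term test.

(-6/7, 6/7)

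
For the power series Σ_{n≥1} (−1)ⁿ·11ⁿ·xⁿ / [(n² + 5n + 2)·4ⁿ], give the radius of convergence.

The ratio of consecutive coefficients is [(n² + 5n + 2)/((n+1)² + 5(n+1) + 2)] · 11/4 → 11/4.
The series converges when 11/4 · |x| < 1, giving R = 4/11.

R = 4/11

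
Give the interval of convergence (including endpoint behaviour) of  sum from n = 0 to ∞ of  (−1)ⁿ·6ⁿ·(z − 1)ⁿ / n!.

Apply the ratio test: |a_{n+1}| / |a_n| = 6 · 1/(n+1), which tends to 0 as n → ∞.
The ratio tends to 0 regardless of z, hence R = ∞.

(−∞, ∞)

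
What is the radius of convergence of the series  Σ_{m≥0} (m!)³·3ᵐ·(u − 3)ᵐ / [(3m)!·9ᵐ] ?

By the ratio test, |a_{m+1}/a_m| = (m+1)³/[(3m+1)·(3m+2)·(3m+3)] · 3/9 → 1/81.
The series converges when 1/81 · |u − 3| < 1, giving R = 81.

R = 81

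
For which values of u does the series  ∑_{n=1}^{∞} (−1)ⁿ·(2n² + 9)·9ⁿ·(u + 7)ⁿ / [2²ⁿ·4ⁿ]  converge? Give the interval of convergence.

(-79/9, -47/9)

Apply the ratio test: |a_{n+1}| / |a_n| = [(2(n+1)² + 9)/(2n² + 9)] · 9/(4·4), which tends to 9/16 as n → ∞.
The series converges when 9/16 · |u + 7| < 1, giving R = 16/9.
When u = -47/9, the terms have absolute value of order n², which does not tend to 0, so the series diverges by the divergence test.
Check u = -79/9: the terms have absolute value of order n², which does not tend to 0, so the series diverges by the divergence test.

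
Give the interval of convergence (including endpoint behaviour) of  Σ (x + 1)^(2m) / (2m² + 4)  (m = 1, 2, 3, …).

The ratio of consecutive coefficients is (2m² + 4)/(2(m+1)² + 4) → 1.
Writing y = (x + 1)², the series in y has radius 1, so |x + 1| < √(1) = 1 and R = 1.
Endpoint x = 0: absolute convergence follows by limit comparison with Σ 1/m².
Endpoint x = -2: the terms are on the order of 1/m², so the series converges absolutely by comparison with the p-series (p = 2 > 1).

[-2, 0]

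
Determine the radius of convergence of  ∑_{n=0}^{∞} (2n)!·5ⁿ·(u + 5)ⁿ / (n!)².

R = 1/20

Apply the ratio test: |a_{n+1}| / |a_n| = (2n+1)·(2n+2)/(n+1)² · 5, which tends to 20 as n → ∞.
Hence the series converges for |u + 5| < 1/(20) = 1/20, so the radius of convergence is 1/20.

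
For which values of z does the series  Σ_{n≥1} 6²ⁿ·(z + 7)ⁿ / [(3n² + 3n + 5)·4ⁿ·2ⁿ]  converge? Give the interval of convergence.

The ratio of consecutive coefficients is [(3n² + 3n + 5)/(3(n+1)² + 3(n+1) + 5)] · 36/(4·2) → 9/2.
Hence the series converges for |z + 7| < 1/(9/2) = 2/9, so the radius of convergence is 2/9.
Endpoint z = -61/9: absolute convergence follows by limit comparison with Σ 1/n².
At z = -65/9: absolute convergence follows by limit comparison with Σ 1/n².

[-65/9, -61/9]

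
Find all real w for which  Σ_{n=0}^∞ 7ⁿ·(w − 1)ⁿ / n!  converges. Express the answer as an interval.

Apply the ratio test: |a_{n+1}| / |a_n| = 7 · 1/(n+1), which tends to 0 as n → ∞.
The limit is 0, so the series converges for all w; R = ∞.

(−∞, ∞)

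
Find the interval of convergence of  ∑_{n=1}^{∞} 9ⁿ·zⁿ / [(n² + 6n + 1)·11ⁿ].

The ratio of consecutive coefficients is [(n² + 6n + 1)/((n+1)² + 6(n+1) + 1)] · 9/11 → 9/11.
Hence the series converges for |z| < 1/(9/11) = 11/9, so the radius of convergence is 11/9.
When z = 11/9, the series is dominated by a constant times Σ 1/n², which converges (p = 2 > 1).
When z = -11/9, the terms are on the order of 1/n², so the series converges absolutely by comparison with the p-series (p = 2 > 1).

[-11/9, 11/9]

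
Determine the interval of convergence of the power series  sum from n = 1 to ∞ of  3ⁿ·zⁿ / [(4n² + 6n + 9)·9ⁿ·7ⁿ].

Ratio test: |a_{n+1}/a_n| = [(4n² + 6n + 9)/(4(n+1)² + 6(n+1) + 9)] · 3/(9·7) → 1/21 as n → ∞.
Hence the series converges for |z| < 1/(1/21) = 21, so the radius of convergence is 21.
At z = 21: the terms are on the order of 1/n², so the series converges absolutely by comparison with the p-series (p = 2 > 1).
Endpoint z = -21: the series is dominated by a constant times Σ 1/n², which converges (p = 2 > 1).

[-21, 21]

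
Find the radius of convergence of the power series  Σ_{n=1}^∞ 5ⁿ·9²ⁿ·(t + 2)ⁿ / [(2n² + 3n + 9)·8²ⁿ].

R = 64/405

Apply the ratio test: |a_{n+1}| / |a_n| = [(2n² + 3n + 9)/(2(n+1)² + 3(n+1) + 9)] · 5·81/64, which tends to 405/64 as n → ∞.
The series converges when 405/64 · |t + 2| < 1, giving R = 64/405.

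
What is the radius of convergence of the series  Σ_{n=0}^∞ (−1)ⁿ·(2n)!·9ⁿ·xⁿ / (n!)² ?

Apply the ratio test: |a_{n+1}| / |a_n| = (2n+1)·(2n+2)/(n+1)² · 9, which tends to 36 as n → ∞.
Hence the series converges for |x| < 1/(36) = 1/36, so the radius of convergence is 1/36.

R = 1/36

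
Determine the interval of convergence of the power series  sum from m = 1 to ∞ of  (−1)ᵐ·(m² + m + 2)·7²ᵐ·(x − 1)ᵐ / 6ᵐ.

Apply the ratio test: |a_{m+1}| / |a_m| = [((m+1)² + (m+1) + 2)/(m² + m + 2)] · 49/6, which tends to 49/6 as m → ∞.
Hence the series converges for |x − 1| < 1/(49/6) = 6/49, so the radius of convergence is 6/49.
At x = 55/49: the terms have absolute value of order m², which does not tend to 0, so the series diverges by the divergence test.
Check x = 43/49: the terms have absolute value of order m², which does not tend to 0, so the series diverges by the divergence test.

(43/49, 55/49)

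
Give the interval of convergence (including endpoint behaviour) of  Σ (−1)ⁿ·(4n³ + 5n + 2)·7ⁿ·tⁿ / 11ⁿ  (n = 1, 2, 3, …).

Ratio test: |a_{n+1}/a_n| = [(4(n+1)³ + 5(n+1) + 2)/(4n³ + 5n + 2)] · 7/11 → 7/11 as n → ∞.
Thus R = 1/(7/11) = 11/7.
Check t = 11/7: the terms do not tend to 0, so the series diverges.
Check t = -11/7: the terms have absolute value of order n³, which does not tend to 0, so the series diverges by the divergence test.

(-11/7, 11/7)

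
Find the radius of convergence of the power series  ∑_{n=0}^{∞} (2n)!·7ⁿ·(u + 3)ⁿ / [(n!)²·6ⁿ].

R = 3/14

Apply the ratio test: |a_{n+1}| / |a_n| = (2n+1)·(2n+2)/(n+1)² · 7/6, which tends to 14/3 as n → ∞.
Convergence for |u + 3| · 14/3 < 1, i.e. |u + 3| < 3/14. So R = 3/14.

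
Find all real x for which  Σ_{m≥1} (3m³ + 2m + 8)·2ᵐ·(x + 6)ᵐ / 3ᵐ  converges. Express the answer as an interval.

(-15/2, -9/2)

Ratio test: |a_{m+1}/a_m| = [(3(m+1)³ + 2(m+1) + 8)/(3m³ + 2m + 8)] · 2/3 → 2/3 as m → ∞.
The series converges when 2/3 · |x + 6| < 1, giving R = 3/2.
At x = -9/2: the m-th term does not approach 0; divergence by the term test.
When x = -15/2, the terms do not tend to 0, so the series diverges.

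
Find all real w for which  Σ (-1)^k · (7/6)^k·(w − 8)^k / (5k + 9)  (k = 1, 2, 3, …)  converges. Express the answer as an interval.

(50/7, 62/7]

The ratio of consecutive coefficients is [(5k + 9)/(5(k+1) + 9)] · 7/6 → 7/6.
Thus R = 1/(7/6) = 6/7.
Endpoint w = 62/7: the terms alternate in sign and decrease monotonically to 0 in absolute value (size ~ c/k), so the alternating series test gives convergence.
At w = 50/7: the terms are asymptotic to a nonzero constant times 1/k, so the series diverges by limit comparison with Σ 1/k.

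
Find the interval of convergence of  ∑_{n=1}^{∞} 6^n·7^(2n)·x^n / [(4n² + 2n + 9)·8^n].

Apply the ratio test: |a_{n+1}| / |a_n| = [(4n² + 2n + 9)/(4(n+1)² + 2(n+1) + 9)] · 6·49/8, which tends to 147/4 as n → ∞.
Convergence for |x| · 147/4 < 1, i.e. |x| < 4/147. So R = 4/147.
Check x = 4/147: the terms are on the order of 1/n², so the series converges absolutely by comparison with the p-series (p = 2 > 1).
When x = -4/147, absolute convergence follows by limit comparison with Σ 1/n².

[-4/147, 4/147]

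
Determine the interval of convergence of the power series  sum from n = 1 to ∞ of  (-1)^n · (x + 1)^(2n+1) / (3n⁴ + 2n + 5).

Apply the ratio test: |a_{n+1}| / |a_n| = (3n⁴ + 2n + 5)/(3(n+1)⁴ + 2(n+1) + 5), which tends to 1 as n → ∞.
Successive powers of (x + 1) differ by 2, so the series converges when |x + 1|² · 1 < 1, i.e. |x + 1| < √(1) = 1. So R = 1.
At x = 0: the series is dominated by a constant times Σ 1/n⁴, which converges (p = 4 > 1).
Check x = -2: absolute convergence follows by limit comparison with Σ 1/n⁴.

[-2, 0]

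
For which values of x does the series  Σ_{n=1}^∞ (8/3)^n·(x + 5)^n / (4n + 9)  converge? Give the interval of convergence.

[-43/8, -37/8)

Ratio test: |a_{n+1}/a_n| = [(4n + 9)/(4(n+1) + 9)] · 8/3 → 8/3 as n → ∞.
Thus R = 1/(8/3) = 3/8.
When x = -37/8, the terms are asymptotic to a nonzero constant times 1/n, so the series diverges by limit comparison with Σ 1/n.
At x = -43/8: convergence follows from the alternating series test (terms decrease monotonically to 0).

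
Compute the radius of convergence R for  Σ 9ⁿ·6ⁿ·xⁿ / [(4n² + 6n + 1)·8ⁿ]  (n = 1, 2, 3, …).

R = 4/27

Ratio test: |a_{n+1}/a_n| = [(4n² + 6n + 1)/(4(n+1)² + 6(n+1) + 1)] · 9·6/8 → 27/4 as n → ∞.
Hence the series converges for |x| < 1/(27/4) = 4/27, so the radius of convergence is 4/27.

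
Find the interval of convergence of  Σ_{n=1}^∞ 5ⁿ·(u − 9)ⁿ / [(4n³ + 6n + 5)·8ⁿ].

[37/5, 53/5]

The ratio of consecutive coefficients is [(4n³ + 6n + 5)/(4(n+1)³ + 6(n+1) + 5)] · 5/8 → 5/8.
Thus R = 1/(5/8) = 8/5.
At u = 53/5: the terms are on the order of 1/n³, so the series converges absolutely by comparison with the p-series (p = 3 > 1).
At u = 37/5: absolute convergence follows by limit comparison with Σ 1/n³.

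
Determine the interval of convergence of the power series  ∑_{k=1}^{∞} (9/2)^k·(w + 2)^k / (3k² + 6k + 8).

By the ratio test, |a_{k+1}/a_k| = [(3k² + 6k + 8)/(3(k+1)² + 6(k+1) + 8)] · 9/2 → 9/2.
Thus R = 1/(9/2) = 2/9.
When w = -16/9, the terms are on the order of 1/k², so the series converges absolutely by comparison with the p-series (p = 2 > 1).
Check w = -20/9: absolute convergence follows by limit comparison with Σ 1/k².

[-20/9, -16/9]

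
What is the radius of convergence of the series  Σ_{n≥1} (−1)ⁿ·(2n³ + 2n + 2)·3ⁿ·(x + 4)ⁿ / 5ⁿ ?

R = 5/3

The ratio of consecutive coefficients is [(2(n+1)³ + 2(n+1) + 2)/(2n³ + 2n + 2)] · 3/5 → 3/5.
Convergence for |x + 4| · 3/5 < 1, i.e. |x + 4| < 5/3. So R = 5/3.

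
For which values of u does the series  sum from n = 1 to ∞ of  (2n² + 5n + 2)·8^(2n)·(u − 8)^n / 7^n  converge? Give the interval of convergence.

(505/64, 519/64)

Ratio test: |a_{n+1}/a_n| = [(2(n+1)² + 5(n+1) + 2)/(2n² + 5n + 2)] · 64/7 → 64/7 as n → ∞.
The series converges when 64/7 · |u − 8| < 1, giving R = 7/64.
At u = 519/64: the n-th term does not approach 0; divergence by the term test.
Endpoint u = 505/64: the terms do not tend to 0, so the series diverges.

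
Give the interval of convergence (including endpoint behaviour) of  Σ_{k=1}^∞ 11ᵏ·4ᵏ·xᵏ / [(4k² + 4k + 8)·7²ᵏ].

By the ratio test, |a_{k+1}/a_k| = [(4k² + 4k + 8)/(4(k+1)² + 4(k+1) + 8)] · 11·4/49 → 44/49.
The series converges when 44/49 · |x| < 1, giving R = 49/44.
At x = 49/44: the series is dominated by a constant times Σ 1/k², which converges (p = 2 > 1).
At x = -49/44: absolute convergence follows by limit comparison with Σ 1/k².

[-49/44, 49/44]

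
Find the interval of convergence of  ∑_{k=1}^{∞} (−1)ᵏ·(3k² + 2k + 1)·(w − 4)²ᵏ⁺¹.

(3, 5)

By the ratio test, |a_{k+1}/a_k| = (3(k+1)² + 2(k+1) + 1)/(3k² + 2k + 1) → 1.
Writing y = (w − 4)², the series in y has radius 1, so |w − 4| < √(1) = 1 and R = 1.
At w = 5: the terms do not tend to 0, so the series diverges.
Check w = 3: the terms have absolute value of order k², which does not tend to 0, so the series diverges by the divergence test.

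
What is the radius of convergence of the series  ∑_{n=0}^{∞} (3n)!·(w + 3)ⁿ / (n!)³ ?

R = 1/27

By the ratio test, |a_{n+1}/a_n| = (3n+1)·(3n+2)·(3n+3)/(n+1)³ → 27.
The series converges when 27 · |w + 3| < 1, giving R = 1/27.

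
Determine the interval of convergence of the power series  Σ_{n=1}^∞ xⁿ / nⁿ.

(−∞, ∞)

By the Cauchy root test, |a_n|^(1/n) = 1/n → 0.
The limit is 0 for every x, so R = ∞.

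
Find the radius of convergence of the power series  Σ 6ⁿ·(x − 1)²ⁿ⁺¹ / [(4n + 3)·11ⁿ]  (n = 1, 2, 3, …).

R = √66/6

Ratio test: |a_{n+1}/a_n| = [(4n + 3)/(4(n+1) + 3)] · 6/11 → 6/11 as n → ∞.
Since the exponent of (x − 1) increases by 2 each term, convergence requires |x − 1|² < 11/6, hence R = √66/6.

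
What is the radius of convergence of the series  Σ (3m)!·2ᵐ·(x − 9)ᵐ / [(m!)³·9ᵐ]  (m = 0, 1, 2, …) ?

R = 1/6

The ratio of consecutive coefficients is (3m+1)·(3m+2)·(3m+3)/(m+1)³ · 2/9 → 6.
The series converges when 6 · |x − 9| < 1, giving R = 1/6.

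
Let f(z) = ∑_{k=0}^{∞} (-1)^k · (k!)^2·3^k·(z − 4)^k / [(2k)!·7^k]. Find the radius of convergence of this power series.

R = 28/3

Ratio test: |a_{k+1}/a_k| = (k+1)²/[(2k+1)·(2k+2)] · 3/7 → 3/28 as k → ∞.
Thus R = 1/(3/28) = 28/3.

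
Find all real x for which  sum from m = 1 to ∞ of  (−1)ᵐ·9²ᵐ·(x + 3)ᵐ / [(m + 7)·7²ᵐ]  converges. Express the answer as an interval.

(-292/81, -194/81]

The ratio of consecutive coefficients is [(m + 7)/((m+1) + 7)] · 81/49 → 81/49.
The series converges when 81/49 · |x + 3| < 1, giving R = 49/81.
When x = -194/81, convergence follows from the alternating series test (terms decrease monotonically to 0).
Check x = -292/81: the terms behave like c/m; limit comparison with the harmonic series gives divergence.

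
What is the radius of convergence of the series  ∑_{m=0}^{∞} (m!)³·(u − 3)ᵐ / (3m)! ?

R = 27

Apply the ratio test: |a_{m+1}| / |a_m| = (m+1)³/[(3m+1)·(3m+2)·(3m+3)], which tends to 1/27 as m → ∞.
Convergence for |u − 3| · 1/27 < 1, i.e. |u − 3| < 27. So R = 27.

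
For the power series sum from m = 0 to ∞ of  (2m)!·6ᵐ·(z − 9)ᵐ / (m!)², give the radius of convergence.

By the ratio test, |a_{m+1}/a_m| = (2m+1)·(2m+2)/(m+1)² · 6 → 24.
Convergence for |z − 9| · 24 < 1, i.e. |z − 9| < 1/24. So R = 1/24.

R = 1/24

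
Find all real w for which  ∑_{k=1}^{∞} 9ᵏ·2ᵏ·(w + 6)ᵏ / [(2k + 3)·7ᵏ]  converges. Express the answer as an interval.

[-115/18, -101/18)

By the ratio test, |a_{k+1}/a_k| = [(2k + 3)/(2(k+1) + 3)] · 9·2/7 → 18/7.
Hence the series converges for |w + 6| < 1/(18/7) = 7/18, so the radius of convergence is 7/18.
At w = -101/18: comparison with the harmonic series Σ 1/k shows the series diverges.
At w = -115/18: the terms alternate in sign and decrease monotonically to 0 in absolute value (size ~ c/k), so the alternating series test gives convergence.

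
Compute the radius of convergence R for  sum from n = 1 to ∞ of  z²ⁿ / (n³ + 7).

Ratio test: |a_{n+1}/a_n| = (n³ + 7)/((n+1)³ + 7) → 1 as n → ∞.
Since the exponent of z increases by 2 each term, convergence requires |z|² < 1, hence R = 1.

R = 1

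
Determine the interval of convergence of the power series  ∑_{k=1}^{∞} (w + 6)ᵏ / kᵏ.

(−∞, ∞)

Root test: |a_k|^(1/k) = 1/k → 0.
The limit is 0 for every w, so R = ∞.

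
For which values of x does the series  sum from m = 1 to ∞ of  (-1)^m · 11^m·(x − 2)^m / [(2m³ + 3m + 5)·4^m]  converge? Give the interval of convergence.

The ratio of consecutive coefficients is [(2m³ + 3m + 5)/(2(m+1)³ + 3(m+1) + 5)] · 11/4 → 11/4.
Convergence for |x − 2| · 11/4 < 1, i.e. |x − 2| < 4/11. So R = 4/11.
Check x = 26/11: the series is dominated by a constant times Σ 1/m³, which converges (p = 3 > 1).
At x = 18/11: the series is dominated by a constant times Σ 1/m³, which converges (p = 3 > 1).

[18/11, 26/11]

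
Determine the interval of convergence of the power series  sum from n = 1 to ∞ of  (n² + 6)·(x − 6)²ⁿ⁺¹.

(5, 7)

By the ratio test, |a_{n+1}/a_n| = ((n+1)² + 6)/(n² + 6) → 1.
Writing y = (x − 6)², the series in y has radius 1, so |x − 6| < √(1) = 1 and R = 1.
At x = 7: the n-th term does not approach 0; divergence by the term test.
At x = 5: the terms have absolute value of order n², which does not tend to 0, so the series diverges by the divergence test.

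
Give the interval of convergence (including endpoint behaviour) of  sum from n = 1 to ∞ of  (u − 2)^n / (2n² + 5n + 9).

Apply the ratio test: |a_{n+1}| / |a_n| = (2n² + 5n + 9)/(2(n+1)² + 5(n+1) + 9), which tends to 1 as n → ∞.
So the series converges when |u − 2| < 1 and diverges when |u − 2| > 1; R = 1.
At u = 3: the series is dominated by a constant times Σ 1/n², which converges (p = 2 > 1).
When u = 1, the series is dominated by a constant times Σ 1/n², which converges (p = 2 > 1).

[1, 3]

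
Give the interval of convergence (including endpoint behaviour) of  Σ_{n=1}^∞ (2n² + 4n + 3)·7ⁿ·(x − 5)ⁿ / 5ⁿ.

The ratio of consecutive coefficients is [(2(n+1)² + 4(n+1) + 3)/(2n² + 4n + 3)] · 7/5 → 7/5.
Hence the series converges for |x − 5| < 1/(7/5) = 5/7, so the radius of convergence is 5/7.
Check x = 40/7: the n-th term does not approach 0; divergence by the term test.
Endpoint x = 30/7: the terms have absolute value of order n², which does not tend to 0, so the series diverges by the divergence test.

(30/7, 40/7)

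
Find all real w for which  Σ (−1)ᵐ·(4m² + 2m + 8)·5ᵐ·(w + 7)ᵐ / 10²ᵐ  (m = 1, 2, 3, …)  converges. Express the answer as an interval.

(-27, 13)

The ratio of consecutive coefficients is [(4(m+1)² + 2(m+1) + 8)/(4m² + 2m + 8)] · 5/100 → 1/20.
Hence the series converges for |w + 7| < 1/(1/20) = 20, so the radius of convergence is 20.
Check w = 13: the m-th term does not approach 0; divergence by the term test.
Check w = -27: the terms have absolute value of order m², which does not tend to 0, so the series diverges by the divergence test.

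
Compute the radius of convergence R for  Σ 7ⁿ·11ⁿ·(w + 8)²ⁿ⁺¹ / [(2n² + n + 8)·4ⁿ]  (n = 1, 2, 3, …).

R = 2√77/77

Ratio test: |a_{n+1}/a_n| = [(2n² + n + 8)/(2(n+1)² + (n+1) + 8)] · 7·11/4 → 77/4 as n → ∞.
Since the exponent of (w + 8) increases by 2 each term, convergence requires |w + 8|² < 4/77, hence R = 2√77/77.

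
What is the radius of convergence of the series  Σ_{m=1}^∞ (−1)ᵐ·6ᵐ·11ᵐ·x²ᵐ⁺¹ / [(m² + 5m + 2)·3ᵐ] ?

By the ratio test, |a_{m+1}/a_m| = [(m² + 5m + 2)/((m+1)² + 5(m+1) + 2)] · 6·11/3 → 22.
Writing y = x², the series in y has radius 1/22, so |x| < √(1/22) and R = √22/22.

R = √22/22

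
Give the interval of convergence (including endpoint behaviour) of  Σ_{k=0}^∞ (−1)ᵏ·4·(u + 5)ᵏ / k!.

By the ratio test, |a_{k+1}/a_k| = 4/4 · 1/(k+1) → 0.
The limit is 0, so the series converges for all u; R = ∞.

(−∞, ∞)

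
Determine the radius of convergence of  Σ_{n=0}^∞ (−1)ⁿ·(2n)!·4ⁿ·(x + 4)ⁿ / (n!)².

The ratio of consecutive coefficients is (2n+1)·(2n+2)/(n+1)² · 4 → 16.
Thus R = 1/(16) = 1/16.

R = 1/16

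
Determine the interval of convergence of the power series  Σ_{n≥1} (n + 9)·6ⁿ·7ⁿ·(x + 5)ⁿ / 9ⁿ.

Apply the ratio test: |a_{n+1}| / |a_n| = [((n+1) + 9)/(n + 9)] · 6·7/9, which tends to 14/3 as n → ∞.
Thus R = 1/(14/3) = 3/14.
Check x = -67/14: the terms do not tend to 0, so the series diverges.
Check x = -73/14: the n-th term does not approach 0; divergence by the term test.

(-73/14, -67/14)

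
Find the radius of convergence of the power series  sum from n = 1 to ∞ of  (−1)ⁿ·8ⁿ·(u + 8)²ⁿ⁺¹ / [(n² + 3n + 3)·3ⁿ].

By the ratio test, |a_{n+1}/a_n| = [(n² + 3n + 3)/((n+1)² + 3(n+1) + 3)] · 8/3 → 8/3.
Successive powers of (u + 8) differ by 2, so the series converges when |u + 8|² · 8/3 < 1, i.e. |u + 8| < √(3/8). So R = √6/4.

R = √6/4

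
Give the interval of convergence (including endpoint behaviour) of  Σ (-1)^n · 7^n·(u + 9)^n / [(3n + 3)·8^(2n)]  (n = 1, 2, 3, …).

The ratio of consecutive coefficients is [(3n + 3)/(3(n+1) + 3)] · 7/64 → 7/64.
Convergence for |u + 9| · 7/64 < 1, i.e. |u + 9| < 64/7. So R = 64/7.
When u = 1/7, convergence follows from the alternating series test (terms decrease monotonically to 0).
Check u = -127/7: the terms behave like c/n; limit comparison with the harmonic series gives divergence.

(-127/7, 1/7]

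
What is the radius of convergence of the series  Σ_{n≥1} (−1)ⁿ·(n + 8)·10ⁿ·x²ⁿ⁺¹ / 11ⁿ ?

R = √110/10

Apply the ratio test: |a_{n+1}| / |a_n| = [((n+1) + 8)/(n + 8)] · 10/11, which tends to 10/11 as n → ∞.
Successive powers of x differ by 2, so the series converges when |x|² · 10/11 < 1, i.e. |x| < √(11/10). So R = √110/10.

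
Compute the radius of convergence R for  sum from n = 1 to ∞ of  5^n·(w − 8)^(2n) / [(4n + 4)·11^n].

Ratio test: |a_{n+1}/a_n| = [(4n + 4)/(4(n+1) + 4)] · 5/11 → 5/11 as n → ∞.
Successive powers of (w − 8) differ by 2, so the series converges when |w − 8|² · 5/11 < 1, i.e. |w − 8| < √(11/5). So R = √55/5.

R = √55/5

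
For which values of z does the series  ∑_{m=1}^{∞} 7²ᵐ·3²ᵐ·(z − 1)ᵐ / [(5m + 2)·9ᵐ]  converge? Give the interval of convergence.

Apply the ratio test: |a_{m+1}| / |a_m| = [(5m + 2)/(5(m+1) + 2)] · 49·9/9, which tends to 49 as m → ∞.
Convergence for |z − 1| · 49 < 1, i.e. |z − 1| < 1/49. So R = 1/49.
Check z = 50/49: comparison with the harmonic series Σ 1/m shows the series diverges.
Endpoint z = 48/49: the terms alternate in sign and decrease monotonically to 0 in absolute value (size ~ c/m), so the alternating series test gives convergence.

[48/49, 50/49)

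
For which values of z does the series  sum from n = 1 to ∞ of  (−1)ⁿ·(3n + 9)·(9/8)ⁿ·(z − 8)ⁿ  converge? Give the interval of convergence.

The ratio of consecutive coefficients is [(3(n+1) + 9)/(3n + 9)] · 9/8 → 9/8.
The series converges when 9/8 · |z − 8| < 1, giving R = 8/9.
Endpoint z = 80/9: the terms do not tend to 0, so the series diverges.
When z = 64/9, the terms do not tend to 0, so the series diverges.

(64/9, 80/9)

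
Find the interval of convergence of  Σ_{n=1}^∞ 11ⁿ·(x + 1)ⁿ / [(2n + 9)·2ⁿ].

[-13/11, -9/11)

Apply the ratio test: |a_{n+1}| / |a_n| = [(2n + 9)/(2(n+1) + 9)] · 11/2, which tends to 11/2 as n → ∞.
The series converges when 11/2 · |x + 1| < 1, giving R = 2/11.
Endpoint x = -9/11: the terms behave like c/n; limit comparison with the harmonic series gives divergence.
When x = -13/11, the terms alternate in sign and decrease monotonically to 0 in absolute value (size ~ c/n), so the alternating series test gives convergence.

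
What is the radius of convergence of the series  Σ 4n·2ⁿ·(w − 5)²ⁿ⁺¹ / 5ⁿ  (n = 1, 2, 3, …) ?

The ratio of consecutive coefficients is [4(n+1)/4n] · 2/5 → 2/5.
Since the exponent of (w − 5) increases by 2 each term, convergence requires |w − 5|² < 5/2, hence R = √10/2.

R = √10/2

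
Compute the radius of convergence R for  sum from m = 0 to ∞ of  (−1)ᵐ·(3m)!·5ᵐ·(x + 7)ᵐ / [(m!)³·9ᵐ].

Apply the ratio test: |a_{m+1}| / |a_m| = (3m+1)·(3m+2)·(3m+3)/(m+1)³ · 5/9, which tends to 15 as m → ∞.
The series converges when 15 · |x + 7| < 1, giving R = 1/15.

R = 1/15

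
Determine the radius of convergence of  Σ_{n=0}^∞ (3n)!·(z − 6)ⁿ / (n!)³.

Apply the ratio test: |a_{n+1}| / |a_n| = (3n+1)·(3n+2)·(3n+3)/(n+1)³, which tends to 27 as n → ∞.
The series converges when 27 · |z − 6| < 1, giving R = 1/27.

R = 1/27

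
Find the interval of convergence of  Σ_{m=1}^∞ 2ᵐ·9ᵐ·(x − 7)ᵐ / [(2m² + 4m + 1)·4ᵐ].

[61/9, 65/9]

Ratio test: |a_{m+1}/a_m| = [(2m² + 4m + 1)/(2(m+1)² + 4(m+1) + 1)] · 2·9/4 → 9/2 as m → ∞.
The series converges when 9/2 · |x − 7| < 1, giving R = 2/9.
Endpoint x = 65/9: absolute convergence follows by limit comparison with Σ 1/m².
Endpoint x = 61/9: the terms are on the order of 1/m², so the series converges absolutely by comparison with the p-series (p = 2 > 1).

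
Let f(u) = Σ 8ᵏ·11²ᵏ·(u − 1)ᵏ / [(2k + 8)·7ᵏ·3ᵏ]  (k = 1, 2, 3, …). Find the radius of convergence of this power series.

R = 21/968

By the ratio test, |a_{k+1}/a_k| = [(2k + 8)/(2(k+1) + 8)] · 8·121/(7·3) → 968/21.
Thus R = 1/(968/21) = 21/968.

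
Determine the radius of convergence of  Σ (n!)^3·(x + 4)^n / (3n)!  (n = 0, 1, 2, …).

By the ratio test, |a_{n+1}/a_n| = (n+1)³/[(3n+1)·(3n+2)·(3n+3)] → 1/27.
Hence the series converges for |x + 4| < 1/(1/27) = 27, so the radius of convergence is 27.

R = 27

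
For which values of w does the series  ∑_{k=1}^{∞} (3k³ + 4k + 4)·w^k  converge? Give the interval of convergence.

Ratio test: |a_{k+1}/a_k| = (3(k+1)³ + 4(k+1) + 4)/(3k³ + 4k + 4) → 1 as k → ∞.
So the series converges when |w| < 1 and diverges when |w| > 1; R = 1.
Endpoint w = 1: the terms have absolute value of order k³, which does not tend to 0, so the series diverges by the divergence test.
When w = -1, the terms have absolute value of order k³, which does not tend to 0, so the series diverges by the divergence test.

(-1, 1)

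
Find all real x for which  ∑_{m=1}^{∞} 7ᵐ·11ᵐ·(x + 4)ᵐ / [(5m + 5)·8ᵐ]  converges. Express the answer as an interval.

By the ratio test, |a_{m+1}/a_m| = [(5m + 5)/(5(m+1) + 5)] · 7·11/8 → 77/8.
Thus R = 1/(77/8) = 8/77.
Endpoint x = -300/77: comparison with the harmonic series Σ 1/m shows the series diverges.
Endpoint x = -316/77: an alternating series whose terms decrease to 0 in absolute value, so it converges by the Leibniz criterion.

[-316/77, -300/77)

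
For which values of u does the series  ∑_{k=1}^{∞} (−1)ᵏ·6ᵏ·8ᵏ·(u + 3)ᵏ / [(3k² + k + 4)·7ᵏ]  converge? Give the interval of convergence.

[-151/48, -137/48]

The ratio of consecutive coefficients is [(3k² + k + 4)/(3(k+1)² + (k+1) + 4)] · 6·8/7 → 48/7.
Thus R = 1/(48/7) = 7/48.
At u = -137/48: the terms are on the order of 1/k², so the series converges absolutely by comparison with the p-series (p = 2 > 1).
Check u = -151/48: the series is dominated by a constant times Σ 1/k², which converges (p = 2 > 1).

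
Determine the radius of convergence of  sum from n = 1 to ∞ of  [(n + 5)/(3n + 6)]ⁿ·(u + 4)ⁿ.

Applying the root test, |a_n|^(1/n) = (n + 5)/(3n + 6) → 1/3.
Thus R = 1/(1/3) = 3.

R = 3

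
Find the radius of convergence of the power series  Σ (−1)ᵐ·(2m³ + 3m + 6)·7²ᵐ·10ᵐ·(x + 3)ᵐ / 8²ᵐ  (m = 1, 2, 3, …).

Apply the ratio test: |a_{m+1}| / |a_m| = [(2(m+1)³ + 3(m+1) + 6)/(2m³ + 3m + 6)] · 49·10/64, which tends to 245/32 as m → ∞.
Convergence for |x + 3| · 245/32 < 1, i.e. |x + 3| < 32/245. So R = 32/245.

R = 32/245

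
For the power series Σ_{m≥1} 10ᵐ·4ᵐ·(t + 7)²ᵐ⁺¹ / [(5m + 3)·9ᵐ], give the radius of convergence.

Ratio test: |a_{m+1}/a_m| = [(5m + 3)/(5(m+1) + 3)] · 10·4/9 → 40/9 as m → ∞.
Since the exponent of (t + 7) increases by 2 each term, convergence requires |t + 7|² < 9/40, hence R = 3√10/20.

R = 3√10/20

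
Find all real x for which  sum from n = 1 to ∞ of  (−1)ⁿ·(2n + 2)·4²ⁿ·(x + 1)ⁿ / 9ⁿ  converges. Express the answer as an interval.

The ratio of consecutive coefficients is [(2(n+1) + 2)/(2n + 2)] · 16/9 → 16/9.
Convergence for |x + 1| · 16/9 < 1, i.e. |x + 1| < 9/16. So R = 9/16.
Check x = -7/16: the terms do not tend to 0, so the series diverges.
Endpoint x = -25/16: the terms have absolute value of order n, which does not tend to 0, so the series diverges by the divergence test.

(-25/16, -7/16)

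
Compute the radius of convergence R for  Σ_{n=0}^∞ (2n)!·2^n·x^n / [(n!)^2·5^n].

R = 5/8

By the ratio test, |a_{n+1}/a_n| = (2n+1)·(2n+2)/(n+1)² · 2/5 → 8/5.
Thus R = 1/(8/5) = 5/8.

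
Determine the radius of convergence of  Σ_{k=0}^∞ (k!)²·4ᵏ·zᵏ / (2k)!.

R = 1

Ratio test: |a_{k+1}/a_k| = (k+1)²/[(2k+1)·(2k+2)] · 4 → 1 as k → ∞.
So the series converges when |z| < 1 and diverges when |z| > 1; R = 1.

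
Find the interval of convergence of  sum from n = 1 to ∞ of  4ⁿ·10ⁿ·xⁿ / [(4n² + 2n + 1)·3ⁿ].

The ratio of consecutive coefficients is [(4n² + 2n + 1)/(4(n+1)² + 2(n+1) + 1)] · 4·10/3 → 40/3.
The series converges when 40/3 · |x| < 1, giving R = 3/40.
Endpoint x = 3/40: the series is dominated by a constant times Σ 1/n², which converges (p = 2 > 1).
Check x = -3/40: absolute convergence follows by limit comparison with Σ 1/n².

[-3/40, 3/40]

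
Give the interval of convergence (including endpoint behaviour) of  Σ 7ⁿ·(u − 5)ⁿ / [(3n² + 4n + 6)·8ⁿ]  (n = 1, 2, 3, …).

[27/7, 43/7]

Apply the ratio test: |a_{n+1}| / |a_n| = [(3n² + 4n + 6)/(3(n+1)² + 4(n+1) + 6)] · 7/8, which tends to 7/8 as n → ∞.
Hence the series converges for |u − 5| < 1/(7/8) = 8/7, so the radius of convergence is 8/7.
At u = 43/7: absolute convergence follows by limit comparison with Σ 1/n².
When u = 27/7, absolute convergence follows by limit comparison with Σ 1/n².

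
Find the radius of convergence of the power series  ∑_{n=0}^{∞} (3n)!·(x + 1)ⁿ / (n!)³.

Apply the ratio test: |a_{n+1}| / |a_n| = (3n+1)·(3n+2)·(3n+3)/(n+1)³, which tends to 27 as n → ∞.
Hence the series converges for |x + 1| < 1/(27) = 1/27, so the radius of convergence is 1/27.

R = 1/27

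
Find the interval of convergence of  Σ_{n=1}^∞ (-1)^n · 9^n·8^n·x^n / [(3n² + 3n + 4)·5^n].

[-5/72, 5/72]

Ratio test: |a_{n+1}/a_n| = [(3n² + 3n + 4)/(3(n+1)² + 3(n+1) + 4)] · 9·8/5 → 72/5 as n → ∞.
Convergence for |x| · 72/5 < 1, i.e. |x| < 5/72. So R = 5/72.
When x = 5/72, absolute convergence follows by limit comparison with Σ 1/n².
Check x = -5/72: the terms are on the order of 1/n², so the series converges absolutely by comparison with the p-series (p = 2 > 1).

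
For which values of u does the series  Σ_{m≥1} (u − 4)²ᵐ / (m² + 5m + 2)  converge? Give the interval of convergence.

[3, 5]

Ratio test: |a_{m+1}/a_m| = (m² + 5m + 2)/((m+1)² + 5(m+1) + 2) → 1 as m → ∞.
Successive powers of (u − 4) differ by 2, so the series converges when |u − 4|² · 1 < 1, i.e. |u − 4| < √(1) = 1. So R = 1.
Check u = 5: the terms are on the order of 1/m², so the series converges absolutely by comparison with the p-series (p = 2 > 1).
At u = 3: the series is dominated by a constant times Σ 1/m², which converges (p = 2 > 1).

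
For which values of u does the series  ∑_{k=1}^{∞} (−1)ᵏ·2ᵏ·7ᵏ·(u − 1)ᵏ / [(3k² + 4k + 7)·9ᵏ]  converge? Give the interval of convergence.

[5/14, 23/14]

By the ratio test, |a_{k+1}/a_k| = [(3k² + 4k + 7)/(3(k+1)² + 4(k+1) + 7)] · 2·7/9 → 14/9.
Convergence for |u − 1| · 14/9 < 1, i.e. |u − 1| < 9/14. So R = 9/14.
Endpoint u = 23/14: the terms are on the order of 1/k², so the series converges absolutely by comparison with the p-series (p = 2 > 1).
When u = 5/14, the terms are on the order of 1/k², so the series converges absolutely by comparison with the p-series (p = 2 > 1).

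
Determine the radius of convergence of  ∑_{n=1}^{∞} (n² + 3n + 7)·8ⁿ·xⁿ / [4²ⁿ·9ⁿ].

R = 18

By the ratio test, |a_{n+1}/a_n| = [((n+1)² + 3(n+1) + 7)/(n² + 3n + 7)] · 8/(16·9) → 1/18.
Hence the series converges for |x| < 1/(1/18) = 18, so the radius of convergence is 18.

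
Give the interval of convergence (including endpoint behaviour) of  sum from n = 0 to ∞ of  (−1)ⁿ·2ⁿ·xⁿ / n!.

Apply the ratio test: |a_{n+1}| / |a_n| = 2 · 1/(n+1), which tends to 0 as n → ∞.
Since the limit is 0 < 1 for every x, the series converges on all of ℝ and R = ∞.

(−∞, ∞)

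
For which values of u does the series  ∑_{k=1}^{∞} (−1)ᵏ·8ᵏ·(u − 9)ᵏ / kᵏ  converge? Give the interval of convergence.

(−∞, ∞)

Root test: |a_k|^(1/k) = 8/k → 0.
The limit is 0 for every u, so R = ∞.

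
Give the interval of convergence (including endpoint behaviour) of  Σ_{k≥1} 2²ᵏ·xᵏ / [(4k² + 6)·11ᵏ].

Apply the ratio test: |a_{k+1}| / |a_k| = [(4k² + 6)/(4(k+1)² + 6)] · 4/11, which tends to 4/11 as k → ∞.
The series converges when 4/11 · |x| < 1, giving R = 11/4.
When x = 11/4, the series is dominated by a constant times Σ 1/k², which converges (p = 2 > 1).
At x = -11/4: the series is dominated by a constant times Σ 1/k², which converges (p = 2 > 1).

[-11/4, 11/4]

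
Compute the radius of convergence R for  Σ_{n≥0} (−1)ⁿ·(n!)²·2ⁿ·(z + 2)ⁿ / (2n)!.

R = 2

The ratio of consecutive coefficients is (n+1)²/[(2n+1)·(2n+2)] · 2 → 1/2.
Thus R = 1/(1/2) = 2.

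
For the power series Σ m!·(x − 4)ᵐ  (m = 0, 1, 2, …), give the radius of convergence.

R = 0

The ratio of consecutive coefficients is (m+1) → ∞.
Since the ratio → ∞, the series diverges for every x ≠ 4, and R = 0.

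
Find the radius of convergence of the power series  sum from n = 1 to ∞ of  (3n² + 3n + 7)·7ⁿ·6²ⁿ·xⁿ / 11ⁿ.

R = 11/252

Ratio test: |a_{n+1}/a_n| = [(3(n+1)² + 3(n+1) + 7)/(3n² + 3n + 7)] · 7·36/11 → 252/11 as n → ∞.
Thus R = 1/(252/11) = 11/252.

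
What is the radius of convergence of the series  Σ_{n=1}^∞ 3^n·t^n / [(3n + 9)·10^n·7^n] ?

R = 70/3

By the ratio test, |a_{n+1}/a_n| = [(3n + 9)/(3(n+1) + 9)] · 3/(10·7) → 3/70.
Convergence for |t| · 3/70 < 1, i.e. |t| < 70/3. So R = 70/3.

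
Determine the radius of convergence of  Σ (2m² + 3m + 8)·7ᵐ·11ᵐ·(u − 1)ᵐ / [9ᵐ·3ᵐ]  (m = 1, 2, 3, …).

R = 27/77

By the ratio test, |a_{m+1}/a_m| = [(2(m+1)² + 3(m+1) + 8)/(2m² + 3m + 8)] · 7·11/(9·3) → 77/27.
Convergence for |u − 1| · 77/27 < 1, i.e. |u − 1| < 27/77. So R = 27/77.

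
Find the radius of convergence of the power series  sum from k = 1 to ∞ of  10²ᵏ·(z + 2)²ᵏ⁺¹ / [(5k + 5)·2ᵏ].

The ratio of consecutive coefficients is [(5k + 5)/(5(k+1) + 5)] · 100/2 → 50.
Since the exponent of (z + 2) increases by 2 each term, convergence requires |z + 2|² < 1/50, hence R = √2/10.

R = √2/10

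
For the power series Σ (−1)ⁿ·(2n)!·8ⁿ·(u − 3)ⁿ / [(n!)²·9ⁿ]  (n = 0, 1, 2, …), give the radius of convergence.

R = 9/32

Apply the ratio test: |a_{n+1}| / |a_n| = (2n+1)·(2n+2)/(n+1)² · 8/9, which tends to 32/9 as n → ∞.
Hence the series converges for |u − 3| < 1/(32/9) = 9/32, so the radius of convergence is 9/32.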